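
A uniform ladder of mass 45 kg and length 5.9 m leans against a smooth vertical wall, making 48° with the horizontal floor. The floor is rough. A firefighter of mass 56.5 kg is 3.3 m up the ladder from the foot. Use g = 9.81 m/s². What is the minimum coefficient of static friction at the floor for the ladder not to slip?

μ_min ≈ 0.480

ΣF_y = 0: N_floor = 45×9.81 + 56.5×9.81 = 995.72 N.
Torques about the foot: N_wall · 5.9 sin 48° = 45×9.81×2.95 cos 48° + 56.5×9.81×3.3 cos 48° → N_wall = 477.88 N.
ΣF_x = 0: f_floor = N_wall = 477.88 N.
μ_min = f_floor / N_floor = 477.88 / 995.72 = 0.4799.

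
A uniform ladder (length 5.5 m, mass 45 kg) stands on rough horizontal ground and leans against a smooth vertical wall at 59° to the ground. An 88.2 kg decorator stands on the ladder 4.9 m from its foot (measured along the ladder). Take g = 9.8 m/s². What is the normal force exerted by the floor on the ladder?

N_floor ≈ 1310 N

ΣF_y = 0: N_floor = 45×9.8 + 88.2×9.8 = 1305.4 N.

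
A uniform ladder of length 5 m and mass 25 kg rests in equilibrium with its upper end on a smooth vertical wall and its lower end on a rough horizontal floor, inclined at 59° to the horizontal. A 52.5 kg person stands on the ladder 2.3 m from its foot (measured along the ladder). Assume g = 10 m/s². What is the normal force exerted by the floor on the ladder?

ΣF_y = 0: N_floor = 25×10 + 52.5×10 = 775 N.

N_floor ≈ 775 N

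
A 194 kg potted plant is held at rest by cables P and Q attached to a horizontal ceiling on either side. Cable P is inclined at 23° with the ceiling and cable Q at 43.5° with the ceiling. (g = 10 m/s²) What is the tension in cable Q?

T_Q ≈ 1950 N

Weight W = 194 × 10 = 1940 N acts straight down.
Horizontal: T_P cos 23° = T_Q cos 43.5°  →  T_P = 0.788 T_Q.
Vertical: T_P sin 23° + T_Q sin 43.5° = 1940.
Substituting the horizontal relation into the vertical equation gives 0.9963 T_Q = 1940, so T_Q = 1947 N.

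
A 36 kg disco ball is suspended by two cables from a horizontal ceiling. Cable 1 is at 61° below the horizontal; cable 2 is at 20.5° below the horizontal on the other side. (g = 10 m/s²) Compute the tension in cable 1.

T_1 ≈ 341 N

Weight W = 36 × 10 = 360 N acts straight down.
Horizontal: T_1 cos 61° = T_2 cos 20.5°  →  T_2 = 0.5176 T_1.
Vertical: T_1 sin 61° + T_2 sin 20.5° = 360.
Substituting the horizontal relation into the vertical equation gives 1.056 T_1 = 360, so T_1 = 340.9 N.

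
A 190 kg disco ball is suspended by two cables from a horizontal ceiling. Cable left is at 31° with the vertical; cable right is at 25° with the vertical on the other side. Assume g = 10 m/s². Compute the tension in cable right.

Angles from the horizontal: cable left is 90° − 31° = 59°, cable right is 90° − 25° = 65°.
Weight W = 190 × 10 = 1900 N acts straight down.
Horizontal: T_left cos 59° = T_right cos 65°  →  T_left = 0.8206 T_right.
Vertical: T_left sin 59° + T_right sin 65° = 1900.
Substituting the horizontal relation into the vertical equation gives 1.61 T_right = 1900, so T_right = 1180 N.

T_right ≈ 1180 N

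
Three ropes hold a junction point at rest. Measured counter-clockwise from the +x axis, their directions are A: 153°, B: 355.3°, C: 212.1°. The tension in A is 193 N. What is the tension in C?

Resolve: ΣF_x = 193 cos 153° + T_B cos 355.3° + T_C cos 212.1° = 0.
        ΣF_y = 193 sin 153° + T_B sin 355.3° + T_C sin 212.1° = 0.
The known terms sum to (-172, 87.62) N, so 0.9966 T_B − 0.8471 T_C = 172 and -0.0819 T_B − 0.5314 T_C = -87.62.
Solving simultaneously: T_B = 276.5 N, T_C = 122.3 N.

T_C ≈ 122 N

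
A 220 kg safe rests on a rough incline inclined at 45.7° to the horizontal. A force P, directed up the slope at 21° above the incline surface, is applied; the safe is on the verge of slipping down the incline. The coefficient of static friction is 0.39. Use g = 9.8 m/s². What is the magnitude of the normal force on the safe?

N ≈ 1070 N

On the verge of sliding down the incline, friction equals μN and acts up the slope.
Perpendicular: N + P sin 21° = W cos 45.7° = 1506 N.
Along incline: P cos 21° + μN = W sin 45.7° with W sin 45.7° = 1543 N.
Solving the pair for P and N: P = 1204 N, N = 1074 N (and f = μN = 419 N).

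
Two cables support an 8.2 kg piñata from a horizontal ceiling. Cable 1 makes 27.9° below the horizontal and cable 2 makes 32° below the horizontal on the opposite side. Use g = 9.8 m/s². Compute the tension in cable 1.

T_1 ≈ 78.8 N

Weight W = 8.2 × 9.8 = 80.36 N acts straight down.
Horizontal: T_1 cos 27.9° = T_2 cos 32°  →  T_2 = 1.042 T_1.
Vertical: T_1 sin 27.9° + T_2 sin 32° = 80.36.
Substituting the horizontal relation into the vertical equation gives 1.02 T_1 = 80.36, so T_1 = 78.77 N.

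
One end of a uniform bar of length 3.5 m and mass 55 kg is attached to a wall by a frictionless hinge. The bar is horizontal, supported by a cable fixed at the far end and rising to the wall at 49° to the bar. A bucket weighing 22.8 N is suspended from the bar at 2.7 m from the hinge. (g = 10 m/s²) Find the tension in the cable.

T ≈ 388 N

Take torques about the hinge: T sin 49° · 3.5 = 55×10×1.75 + 22.8×2.7 = 1024.1 N·m.
So T = 1024.1 / (0.7547 × 3.5) = 387.68 N.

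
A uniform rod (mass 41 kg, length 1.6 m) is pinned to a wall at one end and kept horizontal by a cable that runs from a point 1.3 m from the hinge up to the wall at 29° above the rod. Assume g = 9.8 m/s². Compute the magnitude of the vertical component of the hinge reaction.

Take torques about the hinge: T sin 29° · 1.3 = 41×9.8×0.8 = 321.44 N·m.
So T = 321.44 / (0.4848 × 1.3) = 510.02 N.
ΣF_y = 0: H_y = (41×9.8) − T sin 29° = 401.8 − 247.26 = 154.54 N.

|H_y| ≈ 155 N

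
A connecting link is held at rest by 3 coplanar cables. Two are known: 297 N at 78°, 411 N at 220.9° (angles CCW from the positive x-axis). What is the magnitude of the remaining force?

Sum the known components: ΣF_x = -248.9 N, ΣF_y = 21.41 N.
For equilibrium the remaining force must supply (−ΣF_x, −ΣF_y) = (248.9, -21.41) N.
Magnitude = √((248.9)² + (-21.41)²) = 249.8 N; direction = atan2(-21.41, 248.9) = 355.1°.

F ≈ 250 N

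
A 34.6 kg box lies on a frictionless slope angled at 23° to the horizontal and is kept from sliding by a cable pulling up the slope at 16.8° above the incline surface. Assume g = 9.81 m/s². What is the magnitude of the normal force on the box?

N ≈ 272 N

Take axes along and perpendicular to the incline. Weight components: W sin 23° = 132.6 N down-slope, W cos 23° = 312.4 N into the surface.
Along incline: T cos 16.8° = W sin 23° → T = 138.5 N.
Perpendicular: N = W cos 23° − T sin 16.8° = 272.4 N.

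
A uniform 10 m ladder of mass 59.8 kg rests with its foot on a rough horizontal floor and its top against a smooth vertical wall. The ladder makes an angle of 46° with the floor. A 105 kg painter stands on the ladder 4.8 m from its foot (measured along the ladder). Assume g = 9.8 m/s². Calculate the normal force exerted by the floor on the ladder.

ΣF_y = 0: N_floor = 59.8×9.8 + 105×9.8 = 1615 N.

N_floor ≈ 1620 N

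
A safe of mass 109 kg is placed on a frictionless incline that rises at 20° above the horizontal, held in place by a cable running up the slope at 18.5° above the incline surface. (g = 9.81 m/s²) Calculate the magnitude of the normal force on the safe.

Take axes along and perpendicular to the incline. Weight components: W sin 20° = 365.7 N down-slope, W cos 20° = 1005 N into the surface.
Along incline: T cos 18.5° = W sin 20° → T = 385.6 N.
Perpendicular: N = W cos 20° − T sin 18.5° = 882.4 N.

N ≈ 882 N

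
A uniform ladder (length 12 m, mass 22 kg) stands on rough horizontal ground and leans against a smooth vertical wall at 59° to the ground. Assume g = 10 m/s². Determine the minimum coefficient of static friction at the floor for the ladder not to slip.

μ_min ≈ 0.300

ΣF_y = 0: N_floor = 22×10 = 220 N.
Torques about the foot: N_wall · 12 sin 59° = 22×10×6 cos 59° → N_wall = 66.095 N.
ΣF_x = 0: f_floor = N_wall = 66.095 N.
μ_min = f_floor / N_floor = 66.095 / 220 = 0.3004.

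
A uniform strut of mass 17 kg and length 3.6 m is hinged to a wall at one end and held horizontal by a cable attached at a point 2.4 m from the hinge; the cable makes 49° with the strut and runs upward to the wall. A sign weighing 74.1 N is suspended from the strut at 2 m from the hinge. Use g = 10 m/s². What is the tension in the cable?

Take torques about the hinge: T sin 49° · 2.4 = 17×10×1.8 + 74.1×2 = 454.2 N·m.
So T = 454.2 / (0.7547 × 2.4) = 250.76 N.

T ≈ 251 N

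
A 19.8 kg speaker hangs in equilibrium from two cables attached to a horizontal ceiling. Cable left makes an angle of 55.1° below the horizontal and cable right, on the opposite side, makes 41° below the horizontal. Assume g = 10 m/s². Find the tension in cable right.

Weight W = 19.8 × 10 = 198 N acts straight down.
Horizontal: T_left cos 55.1° = T_right cos 41°  →  T_left = 1.319 T_right.
Vertical: T_left sin 55.1° + T_right sin 41° = 198.
Substituting the horizontal relation into the vertical equation gives 1.738 T_right = 198, so T_right = 113.9 N.

T_right ≈ 114 N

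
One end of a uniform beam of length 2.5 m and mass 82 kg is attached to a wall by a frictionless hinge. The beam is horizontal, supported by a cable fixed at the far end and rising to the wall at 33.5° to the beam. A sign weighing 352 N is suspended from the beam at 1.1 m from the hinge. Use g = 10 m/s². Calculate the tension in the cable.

T ≈ 1020 N

Take torques about the hinge: T sin 33.5° · 2.5 = 82×10×1.25 + 352×1.1 = 1412.2 N·m.
So T = 1412.2 / (0.5519 × 2.5) = 1023.5 N.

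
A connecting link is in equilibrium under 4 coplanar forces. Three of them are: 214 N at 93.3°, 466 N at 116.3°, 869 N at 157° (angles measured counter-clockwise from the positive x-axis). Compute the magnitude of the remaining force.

F ≈ 1410 N

Sum the known components: ΣF_x = -1019 N, ΣF_y = 971 N.
For equilibrium the remaining force must supply (−ΣF_x, −ΣF_y) = (1019, -971) N.
Magnitude = √((1019)² + (-971)²) = 1407 N; direction = atan2(-971, 1019) = 316.4°.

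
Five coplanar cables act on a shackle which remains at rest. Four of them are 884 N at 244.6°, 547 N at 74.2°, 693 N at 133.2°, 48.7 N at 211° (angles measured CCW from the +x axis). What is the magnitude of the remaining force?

F ≈ 775 N

Sum the known components: ΣF_x = -746.4 N, ΣF_y = 207.9 N.
For equilibrium the remaining force must supply (−ΣF_x, −ΣF_y) = (746.4, -207.9) N.
Magnitude = √((746.4)² + (-207.9)²) = 774.8 N; direction = atan2(-207.9, 746.4) = 344.4°.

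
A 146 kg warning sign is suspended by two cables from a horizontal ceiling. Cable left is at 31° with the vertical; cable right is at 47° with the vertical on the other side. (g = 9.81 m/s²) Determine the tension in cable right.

Angles from the horizontal: cable left is 90° − 31° = 59°, cable right is 90° − 47° = 43°.
Weight W = 146 × 9.81 = 1432 N acts straight down.
Horizontal: T_left cos 59° = T_right cos 43°  →  T_left = 1.42 T_right.
Vertical: T_left sin 59° + T_right sin 43° = 1432.
Substituting the horizontal relation into the vertical equation gives 1.899 T_right = 1432, so T_right = 754.1 N.

T_right ≈ 754 N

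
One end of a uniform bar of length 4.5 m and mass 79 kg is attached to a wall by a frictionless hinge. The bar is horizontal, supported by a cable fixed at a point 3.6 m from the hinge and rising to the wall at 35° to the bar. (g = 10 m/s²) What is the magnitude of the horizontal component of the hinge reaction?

Take torques about the hinge: T sin 35° · 3.6 = 79×10×2.25 = 1777.5 N·m.
So T = 1777.5 / (0.5736 × 3.6) = 860.83 N.
ΣF_x = 0: H_x = T cos 35° = 705.15 N.

H_x ≈ 705 N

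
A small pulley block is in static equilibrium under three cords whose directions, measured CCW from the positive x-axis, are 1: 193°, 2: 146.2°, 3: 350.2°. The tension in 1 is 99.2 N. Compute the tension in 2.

Resolve: ΣF_x = 99.2 cos 193° + T_2 cos 146.2° + T_3 cos 350.2° = 0.
        ΣF_y = 99.2 sin 193° + T_2 sin 146.2° + T_3 sin 350.2° = 0.
The known terms sum to (-96.66, -22.32) N, so -0.8310 T_2 + 0.9854 T_3 = 96.66 and 0.5563 T_2 − 0.1702 T_3 = 22.32.
Solving simultaneously: T_2 = 94.51 N, T_3 = 177.8 N.

T_2 ≈ 94.5 N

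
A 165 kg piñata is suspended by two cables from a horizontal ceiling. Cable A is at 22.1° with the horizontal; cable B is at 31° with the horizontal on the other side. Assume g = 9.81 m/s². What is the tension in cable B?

T_B ≈ 1880 N

Weight W = 165 × 9.81 = 1619 N acts straight down.
Horizontal: T_A cos 22.1° = T_B cos 31°  →  T_A = 0.9251 T_B.
Vertical: T_A sin 22.1° + T_B sin 31° = 1619.
Substituting the horizontal relation into the vertical equation gives 0.8631 T_B = 1619, so T_B = 1875 N.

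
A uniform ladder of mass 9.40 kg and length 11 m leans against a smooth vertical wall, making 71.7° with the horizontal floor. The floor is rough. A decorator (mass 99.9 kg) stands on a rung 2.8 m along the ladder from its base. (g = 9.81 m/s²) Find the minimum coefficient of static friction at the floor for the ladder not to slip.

ΣF_y = 0: N_floor = 9.40×9.81 + 99.9×9.81 = 1072.2 N.
Torques about the foot: N_wall · 11 sin 71.7° = 9.40×9.81×5.5 cos 71.7° + 99.9×9.81×2.8 cos 71.7° → N_wall = 97.749 N.
ΣF_x = 0: f_floor = N_wall = 97.749 N.
μ_min = f_floor / N_floor = 97.749 / 1072.2 = 0.09116.

μ_min ≈ 0.0912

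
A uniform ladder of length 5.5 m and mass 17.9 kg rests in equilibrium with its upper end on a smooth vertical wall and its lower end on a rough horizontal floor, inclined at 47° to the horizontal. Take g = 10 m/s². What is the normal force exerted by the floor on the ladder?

N_floor ≈ 179 N

ΣF_y = 0: N_floor = 17.9×10 = 179 N.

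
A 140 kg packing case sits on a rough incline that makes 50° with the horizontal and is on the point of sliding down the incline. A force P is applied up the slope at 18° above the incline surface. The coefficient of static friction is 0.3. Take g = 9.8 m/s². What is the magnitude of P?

P ≈ 916 N

On the verge of sliding down the incline, friction equals μN and acts up the slope.
Perpendicular: N + P sin 18° = W cos 50° = 881.9 N.
Along incline: P cos 18° + μN = W sin 50° with W sin 50° = 1051 N.
Solving the pair for P and N: P = 916.2 N, N = 598.8 N (and f = μN = 179.6 N).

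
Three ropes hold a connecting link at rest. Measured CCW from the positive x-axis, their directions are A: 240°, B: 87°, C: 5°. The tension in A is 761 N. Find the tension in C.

Resolve: ΣF_x = 761 cos 240° + T_B cos 87° + T_C cos 5° = 0.
        ΣF_y = 761 sin 240° + T_B sin 87° + T_C sin 5° = 0.
The known terms sum to (-380.5, -659) N, so 0.0523 T_B + 0.9962 T_C = 380.5 and 0.9986 T_B + 0.0872 T_C = 659.
Solving simultaneously: T_B = 629.5 N, T_C = 348.9 N.

T_C ≈ 349 N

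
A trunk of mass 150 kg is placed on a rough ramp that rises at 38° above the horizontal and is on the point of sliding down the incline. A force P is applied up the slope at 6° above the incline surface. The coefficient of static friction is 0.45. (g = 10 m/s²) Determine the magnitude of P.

On the verge of sliding down the incline, friction equals μN and acts up the slope.
Perpendicular: N + P sin 6° = W cos 38° = 1182 N.
Along incline: P cos 6° + μN = W sin 38° with W sin 38° = 923.5 N.
Solving the pair for P and N: P = 413.3 N, N = 1139 N (and f = μN = 512.5 N).

P ≈ 413 N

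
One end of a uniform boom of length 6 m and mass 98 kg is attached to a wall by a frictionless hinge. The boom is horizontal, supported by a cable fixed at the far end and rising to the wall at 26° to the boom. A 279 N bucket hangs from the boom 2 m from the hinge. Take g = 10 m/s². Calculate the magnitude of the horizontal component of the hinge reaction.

H_x ≈ 1200 N

Take torques about the hinge: T sin 26° · 6 = 98×10×3 + 279×2 = 3498 N·m.
So T = 3498 / (0.4384 × 6) = 1329.9 N.
ΣF_x = 0: H_x = T cos 26° = 1195.3 N.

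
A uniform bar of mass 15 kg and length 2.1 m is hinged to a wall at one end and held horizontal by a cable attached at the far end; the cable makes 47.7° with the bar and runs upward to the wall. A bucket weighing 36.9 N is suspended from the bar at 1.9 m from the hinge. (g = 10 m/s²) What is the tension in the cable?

Take torques about the hinge: T sin 47.7° · 2.1 = 15×10×1.05 + 36.9×1.9 = 227.61 N·m.
So T = 227.61 / (0.7396 × 2.1) = 146.54 N.

T ≈ 147 N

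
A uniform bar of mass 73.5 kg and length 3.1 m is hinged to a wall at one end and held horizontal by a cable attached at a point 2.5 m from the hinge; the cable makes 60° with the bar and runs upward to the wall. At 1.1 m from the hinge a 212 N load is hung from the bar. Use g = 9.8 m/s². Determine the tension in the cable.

Take torques about the hinge: T sin 60° · 2.5 = 73.5×9.8×1.55 + 212×1.1 = 1349.7 N·m.
So T = 1349.7 / (0.8660 × 2.5) = 623.38 N.

T ≈ 623 N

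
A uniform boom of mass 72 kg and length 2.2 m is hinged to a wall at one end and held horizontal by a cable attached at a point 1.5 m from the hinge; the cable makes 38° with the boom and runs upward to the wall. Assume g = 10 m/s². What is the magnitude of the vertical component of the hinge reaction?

Take torques about the hinge: T sin 38° · 1.5 = 72×10×1.1 = 792 N·m.
So T = 792 / (0.6157 × 1.5) = 857.61 N.
ΣF_y = 0: H_y = (72×10) − T sin 38° = 720 − 528 = 192 N.

|H_y| ≈ 192 N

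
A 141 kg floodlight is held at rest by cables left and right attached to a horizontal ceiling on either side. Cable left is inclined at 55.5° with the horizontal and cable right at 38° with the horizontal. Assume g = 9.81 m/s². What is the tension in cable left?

T_left ≈ 1090 N

Weight W = 141 × 9.81 = 1383 N acts straight down.
Horizontal: T_left cos 55.5° = T_right cos 38°  →  T_right = 0.7188 T_left.
Vertical: T_left sin 55.5° + T_right sin 38° = 1383.
Substituting the horizontal relation into the vertical equation gives 1.267 T_left = 1383, so T_left = 1092 N.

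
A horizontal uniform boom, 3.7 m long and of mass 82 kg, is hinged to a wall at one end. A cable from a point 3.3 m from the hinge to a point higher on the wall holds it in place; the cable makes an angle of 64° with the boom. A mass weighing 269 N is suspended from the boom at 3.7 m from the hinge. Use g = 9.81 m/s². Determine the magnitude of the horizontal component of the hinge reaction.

Take torques about the hinge: T sin 64° · 3.3 = 82×9.81×1.85 + 269×3.7 = 2483.5 N·m.
So T = 2483.5 / (0.8988 × 3.3) = 837.31 N.
ΣF_x = 0: H_x = T cos 64° = 367.05 N.

H_x ≈ 367 N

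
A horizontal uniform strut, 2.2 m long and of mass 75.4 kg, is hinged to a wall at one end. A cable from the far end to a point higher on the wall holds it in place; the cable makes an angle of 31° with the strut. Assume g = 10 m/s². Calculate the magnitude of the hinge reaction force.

|H| ≈ 732 N

Take torques about the hinge: T sin 31° · 2.2 = 75.4×10×1.1 = 829.4 N·m.
So T = 829.4 / (0.5150 × 2.2) = 731.98 N.
ΣF_x = 0: H_x = T cos 31° = 627.43 N.
ΣF_y = 0: H_y = (75.4×10) − T sin 31° = 754 − 377 = 377 N.
|H| = √(H_x² + H_y²) = √((627.43)² + (377)²) = 731.98 N.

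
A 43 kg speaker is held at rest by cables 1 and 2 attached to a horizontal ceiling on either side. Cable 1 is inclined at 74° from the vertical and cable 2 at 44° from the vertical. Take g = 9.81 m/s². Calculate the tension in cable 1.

Angles from the horizontal: cable 1 is 90° − 74° = 16°, cable 2 is 90° − 44° = 46°.
Weight W = 43 × 9.81 = 421.8 N acts straight down.
Horizontal: T_1 cos 16° = T_2 cos 46°  →  T_2 = 1.384 T_1.
Vertical: T_1 sin 16° + T_2 sin 46° = 421.8.
Substituting the horizontal relation into the vertical equation gives 1.271 T_1 = 421.8, so T_1 = 331.9 N.

T_1 ≈ 332 N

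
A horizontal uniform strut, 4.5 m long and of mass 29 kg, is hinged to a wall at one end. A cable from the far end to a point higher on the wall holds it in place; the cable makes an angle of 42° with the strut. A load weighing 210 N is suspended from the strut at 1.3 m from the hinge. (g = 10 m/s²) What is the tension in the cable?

Take torques about the hinge: T sin 42° · 4.5 = 29×10×2.25 + 210×1.3 = 925.5 N·m.
So T = 925.5 / (0.6691 × 4.5) = 307.36 N.

T ≈ 307 N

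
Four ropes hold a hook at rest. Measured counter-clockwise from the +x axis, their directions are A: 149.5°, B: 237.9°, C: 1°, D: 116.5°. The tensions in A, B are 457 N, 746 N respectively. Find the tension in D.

Resolve: ΣF_x = 457 cos 149.5° + 746 cos 237.9° + T_C cos 1° + T_D cos 116.5° = 0.
        ΣF_y = 457 sin 149.5° + 746 sin 237.9° + T_C sin 1° + T_D sin 116.5° = 0.
The known terms sum to (-790.2, -400) N, so 0.9998 T_C − 0.4462 T_D = 790.2 and 0.0175 T_C + 0.8949 T_D = 400.
Solving simultaneously: T_C = 981.2 N, T_D = 427.8 N.

T_D ≈ 428 N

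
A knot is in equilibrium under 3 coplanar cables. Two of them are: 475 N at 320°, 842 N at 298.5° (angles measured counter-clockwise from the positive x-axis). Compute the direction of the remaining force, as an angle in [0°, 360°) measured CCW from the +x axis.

Sum the known components: ΣF_x = 765.6 N, ΣF_y = -1045 N.
For equilibrium the remaining force must supply (−ΣF_x, −ΣF_y) = (-765.6, 1045) N.
Magnitude = √((-765.6)² + (1045)²) = 1296 N; direction = atan2(1045, -765.6) = 126.2°.

θ ≈ 126°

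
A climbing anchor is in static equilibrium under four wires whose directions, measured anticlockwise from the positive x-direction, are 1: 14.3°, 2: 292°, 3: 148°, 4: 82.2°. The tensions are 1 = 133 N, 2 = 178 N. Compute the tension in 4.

T_4 ≈ 9.29 N

Resolve: ΣF_x = 133 cos 14.3° + 178 cos 292° + T_3 cos 148° + T_4 cos 82.2° = 0.
        ΣF_y = 133 sin 14.3° + 178 sin 292° + T_3 sin 148° + T_4 sin 82.2° = 0.
The known terms sum to (195.6, -132.2) N, so -0.8480 T_3 + 0.1357 T_4 = -195.6 and 0.5299 T_3 + 0.9907 T_4 = 132.2.
Solving simultaneously: T_3 = 232.1 N, T_4 = 9.287 N.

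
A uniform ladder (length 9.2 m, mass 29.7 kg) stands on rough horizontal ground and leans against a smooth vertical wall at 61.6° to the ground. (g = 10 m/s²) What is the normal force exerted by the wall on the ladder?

Torques about the foot: N_wall · 9.2 sin 61.6° = 29.7×10×4.6 cos 61.6° → N_wall = 80.294 N.

N_wall ≈ 80.3 N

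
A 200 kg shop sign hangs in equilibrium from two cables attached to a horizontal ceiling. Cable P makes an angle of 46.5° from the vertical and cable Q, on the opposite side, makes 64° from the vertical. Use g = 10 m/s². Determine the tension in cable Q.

Angles from the horizontal: cable P is 90° − 46.5° = 43.5°, cable Q is 90° − 64° = 26°.
Weight W = 200 × 10 = 2000 N acts straight down.
Horizontal: T_P cos 43.5° = T_Q cos 26°  →  T_P = 1.239 T_Q.
Vertical: T_P sin 43.5° + T_Q sin 26° = 2000.
Substituting the horizontal relation into the vertical equation gives 1.291 T_Q = 2000, so T_Q = 1549 N.

T_Q ≈ 1550 N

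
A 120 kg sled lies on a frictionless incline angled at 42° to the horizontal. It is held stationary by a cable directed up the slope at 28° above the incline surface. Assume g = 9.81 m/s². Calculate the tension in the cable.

T ≈ 892 N

Take axes along and perpendicular to the incline. Weight components: W sin 42° = 787.7 N down-slope, W cos 42° = 874.8 N into the surface.
Along incline: T cos 28° = W sin 42° → T = 892.1 N.
Perpendicular: N = W cos 42° − T sin 28° = 456 N.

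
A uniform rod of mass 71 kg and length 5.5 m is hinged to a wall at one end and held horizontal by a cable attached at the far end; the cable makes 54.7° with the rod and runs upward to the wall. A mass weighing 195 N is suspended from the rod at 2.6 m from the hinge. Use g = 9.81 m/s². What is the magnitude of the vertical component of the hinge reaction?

Take torques about the hinge: T sin 54.7° · 5.5 = 71×9.81×2.75 + 195×2.6 = 2422.4 N·m.
So T = 2422.4 / (0.8161 × 5.5) = 539.66 N.
ΣF_y = 0: H_y = (71×9.81 + 195) − T sin 54.7° = 891.51 − 440.44 = 451.07 N.

|H_y| ≈ 451 N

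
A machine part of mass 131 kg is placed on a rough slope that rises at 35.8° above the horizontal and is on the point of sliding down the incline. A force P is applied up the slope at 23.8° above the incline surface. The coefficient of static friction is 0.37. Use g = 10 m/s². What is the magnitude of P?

On the verge of sliding down the incline, friction equals μN and acts up the slope.
Perpendicular: N + P sin 23.8° = W cos 35.8° = 1062 N.
Along incline: P cos 23.8° + μN = W sin 35.8° with W sin 35.8° = 766.3 N.
Solving the pair for P and N: P = 487.4 N, N = 865.8 N (and f = μN = 320.3 N).

P ≈ 487 N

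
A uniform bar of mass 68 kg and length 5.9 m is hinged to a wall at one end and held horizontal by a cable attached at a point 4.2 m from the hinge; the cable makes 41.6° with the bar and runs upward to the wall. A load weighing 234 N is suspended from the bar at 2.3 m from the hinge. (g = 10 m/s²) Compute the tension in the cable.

T ≈ 912 N

Take torques about the hinge: T sin 41.6° · 4.2 = 68×10×2.95 + 234×2.3 = 2544.2 N·m.
So T = 2544.2 / (0.6639 × 4.2) = 912.39 N.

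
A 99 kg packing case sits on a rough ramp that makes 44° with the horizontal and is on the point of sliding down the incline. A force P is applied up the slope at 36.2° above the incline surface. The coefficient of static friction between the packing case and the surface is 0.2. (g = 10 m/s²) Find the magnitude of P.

On the verge of sliding down the incline, friction equals μN and acts up the slope.
Perpendicular: N + P sin 36.2° = W cos 44° = 712.1 N.
Along incline: P cos 36.2° + μN = W sin 44° with W sin 44° = 687.7 N.
Solving the pair for P and N: P = 791.6 N, N = 244.6 N (and f = μN = 48.93 N).

P ≈ 792 N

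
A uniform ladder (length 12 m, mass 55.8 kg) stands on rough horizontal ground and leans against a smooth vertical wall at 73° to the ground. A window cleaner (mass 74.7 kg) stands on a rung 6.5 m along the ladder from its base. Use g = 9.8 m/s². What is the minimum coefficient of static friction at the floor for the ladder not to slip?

μ_min ≈ 0.160

ΣF_y = 0: N_floor = 55.8×9.8 + 74.7×9.8 = 1278.9 N.
Torques about the foot: N_wall · 12 sin 73° = 55.8×9.8×6 cos 73° + 74.7×9.8×6.5 cos 73° → N_wall = 204.83 N.
ΣF_x = 0: f_floor = N_wall = 204.83 N.
μ_min = f_floor / N_floor = 204.83 / 1278.9 = 0.1602.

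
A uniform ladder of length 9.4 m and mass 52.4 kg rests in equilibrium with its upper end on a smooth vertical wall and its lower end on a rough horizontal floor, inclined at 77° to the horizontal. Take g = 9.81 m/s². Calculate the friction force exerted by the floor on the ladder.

f ≈ 59.3 N

Torques about the foot: N_wall · 9.4 sin 77° = 52.4×9.81×4.7 cos 77° → N_wall = 59.338 N.
ΣF_x = 0: f_floor = N_wall = 59.338 N.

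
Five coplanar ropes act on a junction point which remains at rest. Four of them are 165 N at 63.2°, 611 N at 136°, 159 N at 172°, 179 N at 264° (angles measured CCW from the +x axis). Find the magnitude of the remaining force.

Sum the known components: ΣF_x = -541.3 N, ΣF_y = 415.8 N.
For equilibrium the remaining force must supply (−ΣF_x, −ΣF_y) = (541.3, -415.8) N.
Magnitude = √((541.3)² + (-415.8)²) = 682.6 N; direction = atan2(-415.8, 541.3) = 322.5°.

F ≈ 683 N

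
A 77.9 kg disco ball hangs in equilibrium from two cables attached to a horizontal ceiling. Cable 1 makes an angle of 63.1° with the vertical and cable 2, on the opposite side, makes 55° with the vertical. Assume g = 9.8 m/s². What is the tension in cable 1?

Angles from the horizontal: cable 1 is 90° − 63.1° = 26.9°, cable 2 is 90° − 55° = 35°.
Weight W = 77.9 × 9.8 = 763.4 N acts straight down.
Horizontal: T_1 cos 26.9° = T_2 cos 35°  →  T_2 = 1.089 T_1.
Vertical: T_1 sin 26.9° + T_2 sin 35° = 763.4.
Substituting the horizontal relation into the vertical equation gives 1.077 T_1 = 763.4, so T_1 = 708.9 N.

T_1 ≈ 709 N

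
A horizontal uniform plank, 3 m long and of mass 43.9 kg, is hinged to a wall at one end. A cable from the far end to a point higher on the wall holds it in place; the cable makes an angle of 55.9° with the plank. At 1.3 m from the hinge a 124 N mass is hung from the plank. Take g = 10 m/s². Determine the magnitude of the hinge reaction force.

|H| ≈ 344 N

Take torques about the hinge: T sin 55.9° · 3 = 43.9×10×1.5 + 124×1.3 = 819.7 N·m.
So T = 819.7 / (0.8281 × 3) = 329.97 N.
ΣF_x = 0: H_x = T cos 55.9° = 184.99 N.
ΣF_y = 0: H_y = (43.9×10 + 124) − T sin 55.9° = 563 − 273.23 = 289.77 N.
|H| = √(H_x² + H_y²) = √((184.99)² + (289.77)²) = 343.78 N.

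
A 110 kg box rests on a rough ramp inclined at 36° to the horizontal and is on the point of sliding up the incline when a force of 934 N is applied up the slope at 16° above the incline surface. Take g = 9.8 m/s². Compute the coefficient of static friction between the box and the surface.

μ ≈ 0.430

On the verge of sliding up the incline, friction is at its maximum μN and acts down the slope.
Perpendicular to incline: N = W cos 36° − P sin 16° = 872.1 − 257.4 = 614.7 N.
Along incline: P cos 16° − μN = W sin 36° → μ = −(W sin 36° − P cos 16°) / N = 0.4298.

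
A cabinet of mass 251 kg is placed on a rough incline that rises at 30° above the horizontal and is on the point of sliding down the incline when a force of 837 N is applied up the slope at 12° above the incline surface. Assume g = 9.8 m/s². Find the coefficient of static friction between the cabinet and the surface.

μ ≈ 0.210

On the verge of sliding down the incline, friction is at its maximum μN and acts up the slope.
Perpendicular to incline: N = W cos 30° − P sin 12° = 2130 − 174 = 1956 N.
Along incline: P cos 12° + μN = W sin 30° → μ = (W sin 30° − P cos 12°) / N = 0.2102.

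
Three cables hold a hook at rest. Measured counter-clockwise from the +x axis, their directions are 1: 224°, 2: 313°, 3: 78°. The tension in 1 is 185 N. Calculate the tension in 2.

T_2 ≈ 126 N

Resolve: ΣF_x = 185 cos 224° + T_2 cos 313° + T_3 cos 78° = 0.
        ΣF_y = 185 sin 224° + T_2 sin 313° + T_3 sin 78° = 0.
The known terms sum to (-133.1, -128.5) N, so 0.6820 T_2 + 0.2079 T_3 = 133.1 and -0.7314 T_2 + 0.9781 T_3 = 128.5.
Solving simultaneously: T_2 = 126.3 N, T_3 = 225.8 N.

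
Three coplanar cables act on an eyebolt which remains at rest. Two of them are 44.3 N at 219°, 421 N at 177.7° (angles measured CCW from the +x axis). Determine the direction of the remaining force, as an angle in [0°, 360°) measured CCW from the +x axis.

Sum the known components: ΣF_x = -455.1 N, ΣF_y = -10.98 N.
For equilibrium the remaining force must supply (−ΣF_x, −ΣF_y) = (455.1, 10.98) N.
Magnitude = √((455.1)² + (10.98)²) = 455.2 N; direction = atan2(10.98, 455.1) = 1.4°.

θ ≈ 1.38°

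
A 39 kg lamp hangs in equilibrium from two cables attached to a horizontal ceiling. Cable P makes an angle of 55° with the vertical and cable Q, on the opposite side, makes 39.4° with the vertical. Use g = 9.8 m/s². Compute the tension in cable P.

Angles from the horizontal: cable P is 90° − 55° = 35°, cable Q is 90° − 39.4° = 50.6°.
Weight W = 39 × 9.8 = 382.2 N acts straight down.
Horizontal: T_P cos 35° = T_Q cos 50.6°  →  T_Q = 1.291 T_P.
Vertical: T_P sin 35° + T_Q sin 50.6° = 382.2.
Substituting the horizontal relation into the vertical equation gives 1.571 T_P = 382.2, so T_P = 243.3 N.

T_P ≈ 243 N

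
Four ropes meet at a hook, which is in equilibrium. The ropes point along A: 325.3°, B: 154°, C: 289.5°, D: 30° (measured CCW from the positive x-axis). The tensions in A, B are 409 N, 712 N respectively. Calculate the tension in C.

T_C ≈ 224 N

Resolve: ΣF_x = 409 cos 325.3° + 712 cos 154° + T_C cos 289.5° + T_D cos 30° = 0.
        ΣF_y = 409 sin 325.3° + 712 sin 154° + T_C sin 289.5° + T_D sin 30° = 0.
The known terms sum to (-303.7, 79.28) N, so 0.3338 T_C + 0.8660 T_D = 303.7 and -0.9426 T_C + 0.5000 T_D = -79.28.
Solving simultaneously: T_C = 224.3 N, T_D = 264.2 N.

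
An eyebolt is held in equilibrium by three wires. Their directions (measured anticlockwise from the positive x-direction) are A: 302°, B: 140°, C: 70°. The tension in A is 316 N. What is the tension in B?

T_B ≈ 265 N

Resolve: ΣF_x = 316 cos 302° + T_B cos 140° + T_C cos 70° = 0.
        ΣF_y = 316 sin 302° + T_B sin 140° + T_C sin 70° = 0.
The known terms sum to (167.5, -268) N, so -0.7660 T_B + 0.3420 T_C = -167.5 and 0.6428 T_B + 0.9397 T_C = 268.
Solving simultaneously: T_B = 265 N, T_C = 103.9 N.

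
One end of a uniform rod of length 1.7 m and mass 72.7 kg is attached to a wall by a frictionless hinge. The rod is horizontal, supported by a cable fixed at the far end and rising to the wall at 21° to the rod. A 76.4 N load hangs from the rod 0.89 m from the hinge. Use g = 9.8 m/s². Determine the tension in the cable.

T ≈ 1110 N

Take torques about the hinge: T sin 21° · 1.7 = 72.7×9.8×0.85 + 76.4×0.89 = 673.59 N·m.
So T = 673.59 / (0.3584 × 1.7) = 1105.6 N.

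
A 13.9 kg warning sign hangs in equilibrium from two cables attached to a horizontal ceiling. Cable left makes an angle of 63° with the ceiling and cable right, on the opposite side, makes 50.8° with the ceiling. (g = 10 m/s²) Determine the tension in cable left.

Weight W = 13.9 × 10 = 139 N acts straight down.
Horizontal: T_left cos 63° = T_right cos 50.8°  →  T_right = 0.7183 T_left.
Vertical: T_left sin 63° + T_right sin 50.8° = 139.
Substituting the horizontal relation into the vertical equation gives 1.448 T_left = 139, so T_left = 96.02 N.

T_left ≈ 96 N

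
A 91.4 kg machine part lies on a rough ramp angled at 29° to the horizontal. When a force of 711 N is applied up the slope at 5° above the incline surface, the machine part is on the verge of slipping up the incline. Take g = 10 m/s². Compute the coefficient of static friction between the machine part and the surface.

On the verge of sliding up the incline, friction is at its maximum μN and acts down the slope.
Perpendicular to incline: N = W cos 29° − P sin 5° = 799.4 − 61.97 = 737.4 N.
Along incline: P cos 5° − μN = W sin 29° → μ = −(W sin 29° − P cos 5°) / N = 0.3596.

μ ≈ 0.360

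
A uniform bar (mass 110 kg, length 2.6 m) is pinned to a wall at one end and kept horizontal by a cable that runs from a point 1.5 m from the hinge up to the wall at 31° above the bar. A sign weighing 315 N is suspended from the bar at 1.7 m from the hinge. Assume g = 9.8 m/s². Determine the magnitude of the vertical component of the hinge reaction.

|H_y| ≈ 102 N

Take torques about the hinge: T sin 31° · 1.5 = 110×9.8×1.3 + 315×1.7 = 1936.9 N·m.
So T = 1936.9 / (0.5150 × 1.5) = 2507.1 N.
ΣF_y = 0: H_y = (110×9.8 + 315) − T sin 31° = 1393 − 1291.3 = 101.73 N.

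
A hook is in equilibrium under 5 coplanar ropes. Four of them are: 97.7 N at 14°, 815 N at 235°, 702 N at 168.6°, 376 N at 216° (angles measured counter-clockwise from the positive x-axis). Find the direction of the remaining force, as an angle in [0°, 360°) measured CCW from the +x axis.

θ ≈ 28°

Sum the known components: ΣF_x = -1365 N, ΣF_y = -726.2 N.
For equilibrium the remaining force must supply (−ΣF_x, −ΣF_y) = (1365, 726.2) N.
Magnitude = √((1365)² + (726.2)²) = 1546 N; direction = atan2(726.2, 1365) = 28.0°.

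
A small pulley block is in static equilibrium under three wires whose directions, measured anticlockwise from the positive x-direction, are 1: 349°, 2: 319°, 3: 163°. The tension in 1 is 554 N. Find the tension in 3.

T_3 ≈ 681 N

Resolve: ΣF_x = 554 cos 349° + T_2 cos 319° + T_3 cos 163° = 0.
        ΣF_y = 554 sin 349° + T_2 sin 319° + T_3 sin 163° = 0.
The known terms sum to (543.8, -105.7) N, so 0.7547 T_2 − 0.9563 T_3 = -543.8 and -0.6561 T_2 + 0.2924 T_3 = 105.7.
Solving simultaneously: T_2 = 142.4 N, T_3 = 681 N.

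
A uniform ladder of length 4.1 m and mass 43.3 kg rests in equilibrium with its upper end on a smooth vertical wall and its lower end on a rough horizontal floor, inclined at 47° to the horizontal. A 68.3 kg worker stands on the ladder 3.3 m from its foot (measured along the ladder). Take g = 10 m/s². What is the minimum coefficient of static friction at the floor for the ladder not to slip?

ΣF_y = 0: N_floor = 43.3×10 + 68.3×10 = 1116 N.
Torques about the foot: N_wall · 4.1 sin 47° = 43.3×10×2.05 cos 47° + 68.3×10×3.3 cos 47° → N_wall = 714.52 N.
ΣF_x = 0: f_floor = N_wall = 714.52 N.
μ_min = f_floor / N_floor = 714.52 / 1116 = 0.6403.

μ_min ≈ 0.640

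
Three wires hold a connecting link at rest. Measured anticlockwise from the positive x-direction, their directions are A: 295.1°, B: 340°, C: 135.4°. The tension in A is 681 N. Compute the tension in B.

T_B ≈ 568 N

Resolve: ΣF_x = 681 cos 295.1° + T_B cos 340° + T_C cos 135.4° = 0.
        ΣF_y = 681 sin 295.1° + T_B sin 340° + T_C sin 135.4° = 0.
The known terms sum to (288.9, -616.7) N, so 0.9397 T_B − 0.7120 T_C = -288.9 and -0.3420 T_B + 0.7022 T_C = 616.7.
Solving simultaneously: T_B = 567.6 N, T_C = 1155 N.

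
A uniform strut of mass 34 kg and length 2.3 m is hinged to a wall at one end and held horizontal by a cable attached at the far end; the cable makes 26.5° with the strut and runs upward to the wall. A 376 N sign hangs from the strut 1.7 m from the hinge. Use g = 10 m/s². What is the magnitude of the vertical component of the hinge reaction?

Take torques about the hinge: T sin 26.5° · 2.3 = 34×10×1.15 + 376×1.7 = 1030.2 N·m.
So T = 1030.2 / (0.4462 × 2.3) = 1003.8 N.
ΣF_y = 0: H_y = (34×10 + 376) − T sin 26.5° = 716 − 447.91 = 268.09 N.

|H_y| ≈ 268 N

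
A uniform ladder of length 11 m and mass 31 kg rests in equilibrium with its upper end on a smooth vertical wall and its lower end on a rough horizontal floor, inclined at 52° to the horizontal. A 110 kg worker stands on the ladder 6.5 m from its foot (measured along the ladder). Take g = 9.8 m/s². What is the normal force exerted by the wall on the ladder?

Torques about the foot: N_wall · 11 sin 52° = 31×9.8×5.5 cos 52° + 110×9.8×6.5 cos 52° → N_wall = 616.36 N.

N_wall ≈ 616 N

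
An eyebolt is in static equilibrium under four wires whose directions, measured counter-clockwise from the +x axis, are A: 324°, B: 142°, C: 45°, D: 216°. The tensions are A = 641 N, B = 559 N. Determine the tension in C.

T_C ≈ 462 N

Resolve: ΣF_x = 641 cos 324° + 559 cos 142° + T_C cos 45° + T_D cos 216° = 0.
        ΣF_y = 641 sin 324° + 559 sin 142° + T_C sin 45° + T_D sin 216° = 0.
The known terms sum to (78.08, -32.62) N, so 0.7071 T_C − 0.8090 T_D = -78.08 and 0.7071 T_C − 0.5878 T_D = 32.62.
Solving simultaneously: T_C = 462.1 N, T_D = 500.4 N.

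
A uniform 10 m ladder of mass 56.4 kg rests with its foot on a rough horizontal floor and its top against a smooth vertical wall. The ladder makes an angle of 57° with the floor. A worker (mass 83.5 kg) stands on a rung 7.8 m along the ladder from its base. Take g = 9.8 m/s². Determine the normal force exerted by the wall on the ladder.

N_wall ≈ 594 N

Torques about the foot: N_wall · 10 sin 57° = 56.4×9.8×5 cos 57° + 83.5×9.8×7.8 cos 57° → N_wall = 593.97 N.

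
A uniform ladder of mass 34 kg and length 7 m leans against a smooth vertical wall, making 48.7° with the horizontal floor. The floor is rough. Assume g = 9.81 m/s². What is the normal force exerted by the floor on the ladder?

N_floor ≈ 334 N

ΣF_y = 0: N_floor = 34×9.81 = 333.54 N.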